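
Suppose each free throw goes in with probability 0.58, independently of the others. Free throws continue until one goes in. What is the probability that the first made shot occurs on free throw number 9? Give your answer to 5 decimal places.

Geometric (trials to first success), p = 0.58.
P(Y = 9) = (1−p)^8 · p = 0.00096827 · 0.58 = 0.0005616

0.00056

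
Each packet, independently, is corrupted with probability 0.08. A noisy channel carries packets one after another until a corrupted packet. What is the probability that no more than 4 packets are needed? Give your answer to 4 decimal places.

Y = number of packets to the first success; geometric, p = 0.08.
P(Y ≤ 4) = 1 − (1−p)^4 = 1 − 0.716393 = 0.283607

0.2836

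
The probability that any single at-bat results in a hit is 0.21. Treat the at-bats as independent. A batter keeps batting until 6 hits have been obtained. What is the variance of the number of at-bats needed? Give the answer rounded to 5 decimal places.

Y = total at-bats until the sixth success; negative binomial with r=6, p=0.21.
Var(Y) = r(1−p)/p² = 6·0.79 / 0.21² = 107.4829932

107.48299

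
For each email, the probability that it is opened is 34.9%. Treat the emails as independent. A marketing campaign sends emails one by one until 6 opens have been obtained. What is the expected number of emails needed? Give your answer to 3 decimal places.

17.192

Y = total emails until the sixth success; negative binomial with r=6, p=0.349.
E[Y] = r / p = 6 / 0.349 = 17.19198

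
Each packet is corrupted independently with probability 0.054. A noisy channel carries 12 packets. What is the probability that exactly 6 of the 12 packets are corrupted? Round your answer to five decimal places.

0.00002

X ~ Binomial(n=12, p=0.054).
P(X=6) = C(12,6) · p^6 · (1−p)^6
= 924 · 2.4795e-08 · 0.71672 = 0.0000164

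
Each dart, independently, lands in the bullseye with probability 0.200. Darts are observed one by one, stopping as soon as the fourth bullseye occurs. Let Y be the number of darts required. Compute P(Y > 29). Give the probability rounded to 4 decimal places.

Needing more than 29 darts ⇔ fewer than 4 successes in the first 29. With X ~ Binomial(29, 0.20), P(Y > 29) = P(X ≤ 3).
  k=0: C(29,0)·0.20^0·0.80^29 = 0.001547
  k=1: C(29,1)·0.20^1·0.80^28 = 0.011219
  k=2: C(29,2)·0.20^2·0.80^27 = 0.039266
  k=3: C(29,3)·0.20^3·0.80^26 = 0.088348
P(X ≤ 3) = 0.140380

0.1404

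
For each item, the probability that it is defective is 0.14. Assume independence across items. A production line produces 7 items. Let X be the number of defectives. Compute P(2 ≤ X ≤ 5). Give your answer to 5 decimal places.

X ~ Binomial(7, 0.14); P(2 ≤ X ≤ 5) = Σ C(7,k) p^k (1−p)^(7−k) over k:
  k=2: C(7,2)·0.14^2·0.86^5 = 0.1936278
  k=3: C(7,3)·0.14^3·0.86^4 = 0.0525347
  k=4: C(7,4)·0.14^4·0.86^3 = 0.0085522
  k=5: C(7,5)·0.14^5·0.86^2 = 0.0008353
Total = 0.2555499

0.25555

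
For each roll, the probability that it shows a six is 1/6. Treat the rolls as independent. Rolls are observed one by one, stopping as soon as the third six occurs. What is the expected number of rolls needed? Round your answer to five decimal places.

Y = total rolls until the third success; negative binomial with r=3, p=0.166667.
E[Y] = r / p = 3 / 0.166667 = 18.0000000

18.00000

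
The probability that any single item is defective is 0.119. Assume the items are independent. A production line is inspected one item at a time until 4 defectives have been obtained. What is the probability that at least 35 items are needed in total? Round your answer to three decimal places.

Needing more than 34 items ⇔ fewer than 4 successes in the first 34. With X ~ Binomial(34, 0.119), P(Y > 34) = P(X ≤ 3).
  k=0: C(34,0)·0.119^0·0.881^34 = 0.01346
  k=1: C(34,1)·0.119^1·0.881^33 = 0.06183
  k=2: C(34,2)·0.119^2·0.881^32 = 0.13781
  k=3: C(34,3)·0.119^3·0.881^31 = 0.19856
P(X ≤ 3) = 0.41167

0.412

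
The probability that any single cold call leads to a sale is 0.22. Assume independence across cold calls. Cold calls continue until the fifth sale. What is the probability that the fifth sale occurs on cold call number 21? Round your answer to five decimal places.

Y = trial on which the fifth success occurs; negative binomial, r=5, p=0.22.
P(Y=21) = C(20,4) · p^5 · (1−p)^16
= 4845 · 0.00051536 · 0.018772 = 0.0468728

0.04687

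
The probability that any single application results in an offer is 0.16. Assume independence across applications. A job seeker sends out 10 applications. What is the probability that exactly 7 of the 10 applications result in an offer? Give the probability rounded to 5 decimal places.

0.00019

X ~ Binomial(n=10, p=0.16).
P(X=7) = C(10,7) · p^7 · (1−p)^3
= 120 · 2.6844e-06 · 0.5927 = 0.0001909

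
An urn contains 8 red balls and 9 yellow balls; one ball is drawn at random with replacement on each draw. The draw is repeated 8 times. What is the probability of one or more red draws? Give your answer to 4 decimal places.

0.9938

P(at least one) = 1 − P(none) = 1 − (1 − 0.470588)^8
= 1 − 0.006171 = 0.993829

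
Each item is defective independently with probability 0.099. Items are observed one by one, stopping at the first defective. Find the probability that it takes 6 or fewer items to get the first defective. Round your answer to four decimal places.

Y = number of items to the first success; geometric, p = 0.099.
P(Y ≤ 6) = 1 − (1−p)^6 = 1 − 0.534994 = 0.465006

0.4650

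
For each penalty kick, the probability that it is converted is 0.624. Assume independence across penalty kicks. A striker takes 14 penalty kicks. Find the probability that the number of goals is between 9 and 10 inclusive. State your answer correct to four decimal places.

0.3949

X ~ Binomial(14, 0.624); P(9 ≤ X ≤ 10) = Σ C(14,k) p^k (1−p)^(14−k) over k:
  k=9: C(14,9)·0.624^9·0.376^5 = 0.215807
  k=10: C(14,10)·0.624^10·0.376^4 = 0.179074
Total = 0.394880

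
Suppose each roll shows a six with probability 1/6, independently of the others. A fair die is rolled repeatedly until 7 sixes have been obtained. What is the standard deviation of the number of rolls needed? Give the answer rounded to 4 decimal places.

Y = total rolls until the seventh success; negative binomial with r=7, p=0.166667.
SD(Y) = √[r(1−p)/p²] = √(210.000000) = 14.491377

14.4914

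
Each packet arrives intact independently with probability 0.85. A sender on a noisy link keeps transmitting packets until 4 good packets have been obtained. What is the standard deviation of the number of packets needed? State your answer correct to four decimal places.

Y = total packets until the fourth success; negative binomial with r=4, p=0.85.
SD(Y) = √[r(1−p)/p²] = √(0.830450) = 0.911290

0.9113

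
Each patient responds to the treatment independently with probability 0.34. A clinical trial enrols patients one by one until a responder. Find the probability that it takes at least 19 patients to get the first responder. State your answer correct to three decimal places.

Y = number of patients to the first success; geometric, p = 0.34.
P(Y > 18) = P(first 18 all fail) = (1−p)^18 = 0.00056

0.001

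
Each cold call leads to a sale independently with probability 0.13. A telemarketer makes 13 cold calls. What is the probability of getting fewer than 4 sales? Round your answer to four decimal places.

X ~ Binomial(13, 0.13); P(X ≤ 3) = Σ C(13,k) p^k (1−p)^(13−k) over k:
  k=0: C(13,0)·0.13^0·0.87^13 = 0.163588
  k=1: C(13,1)·0.13^1·0.87^12 = 0.317774
  k=2: C(13,2)·0.13^2·0.87^11 = 0.284900
  k=3: C(13,3)·0.13^3·0.87^10 = 0.156095
Total = 0.922356

0.9224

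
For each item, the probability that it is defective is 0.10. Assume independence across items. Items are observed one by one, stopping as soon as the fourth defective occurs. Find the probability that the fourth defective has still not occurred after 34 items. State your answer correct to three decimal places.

Needing more than 34 items ⇔ fewer than 4 successes in the first 34. With X ~ Binomial(34, 0.10), P(Y > 34) = P(X ≤ 3).
  k=0: C(34,0)·0.10^0·0.90^34 = 0.02781
  k=1: C(34,1)·0.10^1·0.90^33 = 0.10507
  k=2: C(34,2)·0.10^2·0.90^32 = 0.19263
  k=3: C(34,3)·0.10^3·0.90^31 = 0.22830
P(X ≤ 3) = 0.55382

0.554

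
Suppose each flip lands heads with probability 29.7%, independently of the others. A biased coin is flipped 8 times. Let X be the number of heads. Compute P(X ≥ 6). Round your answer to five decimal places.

X ~ Binomial(8, 0.297); P(X ≥ 6) = Σ C(8,k) p^k (1−p)^(8−k) over k:
  k=6: C(8,6)·0.297^6·0.703^2 = 0.0094975
  k=7: C(8,7)·0.297^7·0.703^1 = 0.0011464
  k=8: C(8,8)·0.297^8·0.703^0 = 0.0000605
Total = 0.0107044

0.01070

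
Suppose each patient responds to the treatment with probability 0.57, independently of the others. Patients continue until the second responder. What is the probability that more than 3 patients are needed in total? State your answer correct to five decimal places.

0.39569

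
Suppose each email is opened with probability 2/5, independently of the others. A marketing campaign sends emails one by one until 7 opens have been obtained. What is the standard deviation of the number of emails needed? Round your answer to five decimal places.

Y = total emails until the seventh success; negative binomial with r=7, p=0.40.
SD(Y) = √[r(1−p)/p²] = √(26.2500000) = 5.1234754

5.12348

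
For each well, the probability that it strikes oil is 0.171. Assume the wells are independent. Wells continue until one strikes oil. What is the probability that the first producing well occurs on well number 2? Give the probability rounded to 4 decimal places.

Geometric (trials to first success), p = 0.171.
P(Y = 2) = (1−p)^1 · p = 0.829 · 0.171 = 0.141759

0.1418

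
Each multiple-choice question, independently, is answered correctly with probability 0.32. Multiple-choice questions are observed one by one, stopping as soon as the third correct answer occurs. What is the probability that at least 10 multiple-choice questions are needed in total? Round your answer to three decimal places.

0.411

Needing more than 9 multiple-choice questions ⇔ fewer than 3 successes in the first 9. With X ~ Binomial(9, 0.32), P(Y > 9) = P(X ≤ 2).
  k=0: C(9,0)·0.32^0·0.68^9 = 0.03109
  k=1: C(9,1)·0.32^1·0.68^8 = 0.13166
  k=2: C(9,2)·0.32^2·0.68^7 = 0.24784
P(X ≤ 2) = 0.41059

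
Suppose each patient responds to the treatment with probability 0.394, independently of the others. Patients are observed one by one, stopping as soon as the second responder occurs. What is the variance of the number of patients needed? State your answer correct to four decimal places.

Y = total patients until the second success; negative binomial with r=2, p=0.394.
Var(Y) = r(1−p)/p² = 2·0.606 / 0.394² = 7.807467

7.8075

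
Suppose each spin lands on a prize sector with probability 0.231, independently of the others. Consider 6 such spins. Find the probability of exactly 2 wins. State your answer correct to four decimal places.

0.2799

X ~ Binomial(n=6, p=0.231).
P(X=2) = C(6,2) · p^2 · (1−p)^4
= 15 · 0.053361 · 0.34971 = 0.279911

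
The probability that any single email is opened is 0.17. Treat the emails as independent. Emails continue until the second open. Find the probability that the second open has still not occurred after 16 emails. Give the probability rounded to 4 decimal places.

Needing more than 16 emails ⇔ fewer than 2 successes in the first 16. With X ~ Binomial(16, 0.17), P(Y > 16) = P(X ≤ 1).
  k=0: C(16,0)·0.17^0·0.83^16 = 0.050728
  k=1: C(16,1)·0.17^1·0.83^15 = 0.166242
P(X ≤ 1) = 0.216970

0.2170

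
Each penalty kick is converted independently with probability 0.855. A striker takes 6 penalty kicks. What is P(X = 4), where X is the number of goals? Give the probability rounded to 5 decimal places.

0.16854

X ~ Binomial(n=6, p=0.855).
P(X=4) = C(6,4) · p^4 · (1−p)^2
= 15 · 0.5344 · 0.021025 = 0.1685356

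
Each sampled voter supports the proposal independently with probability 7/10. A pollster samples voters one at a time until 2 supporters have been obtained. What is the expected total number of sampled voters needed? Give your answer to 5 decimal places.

2.85714

Y = total sampled voters until the second success; negative binomial with r=2, p=0.70.
E[Y] = r / p = 2 / 0.70 = 2.8571429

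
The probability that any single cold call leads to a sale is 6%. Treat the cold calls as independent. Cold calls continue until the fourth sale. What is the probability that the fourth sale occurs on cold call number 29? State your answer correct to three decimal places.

0.009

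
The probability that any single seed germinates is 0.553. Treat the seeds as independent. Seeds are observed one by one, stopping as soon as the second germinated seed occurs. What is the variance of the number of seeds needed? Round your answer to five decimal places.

Y = total seeds until the second success; negative binomial with r=2, p=0.553.
Var(Y) = r(1−p)/p² = 2·0.447 / 0.553² = 2.9233934

2.92339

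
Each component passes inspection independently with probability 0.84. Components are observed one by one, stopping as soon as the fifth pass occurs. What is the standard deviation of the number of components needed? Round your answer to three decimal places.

1.065

Y = total components until the fifth success; negative binomial with r=5, p=0.84.
SD(Y) = √[r(1−p)/p²] = √(1.13379) = 1.06479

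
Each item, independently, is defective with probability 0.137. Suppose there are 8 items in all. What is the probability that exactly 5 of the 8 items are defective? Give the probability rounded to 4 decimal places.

X ~ Binomial(n=8, p=0.137).
P(X=5) = C(8,5) · p^5 · (1−p)^3
= 56 · 4.8262e-05 · 0.64274 = 0.001737

0.0017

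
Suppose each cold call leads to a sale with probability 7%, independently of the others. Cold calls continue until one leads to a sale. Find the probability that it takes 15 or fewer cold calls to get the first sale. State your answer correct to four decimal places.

Y = number of cold calls to the first success; geometric, p = 0.07.
P(Y ≤ 15) = 1 − (1−p)^15 = 1 − 0.336701 = 0.663299

0.6633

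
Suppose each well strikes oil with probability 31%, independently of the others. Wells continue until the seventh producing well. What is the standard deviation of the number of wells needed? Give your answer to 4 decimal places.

7.0894

Y = total wells until the seventh success; negative binomial with r=7, p=0.31.
SD(Y) = √[r(1−p)/p²] = √(50.260146) = 7.089439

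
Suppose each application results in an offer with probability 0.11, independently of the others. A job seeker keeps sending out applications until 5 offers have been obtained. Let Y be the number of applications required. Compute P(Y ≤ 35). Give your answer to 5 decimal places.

Finishing within 35 applications ⇔ at least 5 successes in the first 35. With X ~ Binomial(35, 0.11), P(Y ≤ 35) = 1 − P(X ≤ 4).
  k=0: C(35,0)·0.11^0·0.89^35 = 0.0169297
  k=1: C(35,1)·0.11^1·0.89^34 = 0.0732354
  k=2: C(35,2)·0.11^2·0.89^33 = 0.1538766
  k=3: C(35,3)·0.11^3·0.89^32 = 0.2092030
  k=4: C(35,4)·0.11^4·0.89^31 = 0.2068524
1 − 0.6600971 = 0.3399029

0.33990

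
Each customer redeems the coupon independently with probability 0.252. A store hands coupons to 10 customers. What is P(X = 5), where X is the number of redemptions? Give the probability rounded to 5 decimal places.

X ~ Binomial(n=10, p=0.252).
P(X=5) = C(10,5) · p^5 · (1−p)^5
= 252 · 0.0010163 · 0.23416 = 0.0599668

0.05997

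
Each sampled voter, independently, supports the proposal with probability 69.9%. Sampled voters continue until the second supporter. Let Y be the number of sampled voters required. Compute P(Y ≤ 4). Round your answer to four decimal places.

0.9155

Finishing within 4 sampled voters ⇔ at least 2 successes in the first 4. With X ~ Binomial(4, 0.699), P(Y ≤ 4) = 1 − P(X ≤ 1).
  k=0: C(4,0)·0.699^0·0.301^4 = 0.008209
  k=1: C(4,1)·0.699^1·0.301^3 = 0.076249
1 − 0.084458 = 0.915542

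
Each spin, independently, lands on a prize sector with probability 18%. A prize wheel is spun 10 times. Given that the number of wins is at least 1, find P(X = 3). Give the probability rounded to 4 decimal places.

0.2023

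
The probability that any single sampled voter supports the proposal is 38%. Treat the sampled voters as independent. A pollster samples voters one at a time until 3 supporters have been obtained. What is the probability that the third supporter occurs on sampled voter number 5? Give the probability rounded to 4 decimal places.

Y = trial on which the third success occurs; negative binomial, r=3, p=0.38.
P(Y=5) = C(4,2) · p^3 · (1−p)^2
= 6 · 0.054872 · 0.3844 = 0.126557

0.1266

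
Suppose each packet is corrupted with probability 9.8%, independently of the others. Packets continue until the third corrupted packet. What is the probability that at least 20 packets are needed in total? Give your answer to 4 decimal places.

0.7162

Needing more than 19 packets ⇔ fewer than 3 successes in the first 19. With X ~ Binomial(19, 0.098), P(Y > 19) = P(X ≤ 2).
  k=0: C(19,0)·0.098^0·0.902^19 = 0.140904
  k=1: C(19,1)·0.098^1·0.902^18 = 0.290869
  k=2: C(19,2)·0.098^2·0.902^17 = 0.284420
P(X ≤ 2) = 0.716193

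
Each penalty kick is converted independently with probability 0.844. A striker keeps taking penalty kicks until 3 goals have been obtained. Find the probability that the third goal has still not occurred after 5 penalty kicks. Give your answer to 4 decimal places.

0.0296

Needing more than 5 penalty kicks ⇔ fewer than 3 successes in the first 5. With X ~ Binomial(5, 0.844), P(Y > 5) = P(X ≤ 2).
  k=0: C(5,0)·0.844^0·0.156^5 = 0.000092
  k=1: C(5,1)·0.844^1·0.156^4 = 0.002499
  k=2: C(5,2)·0.844^2·0.156^3 = 0.027043
P(X ≤ 2) = 0.029635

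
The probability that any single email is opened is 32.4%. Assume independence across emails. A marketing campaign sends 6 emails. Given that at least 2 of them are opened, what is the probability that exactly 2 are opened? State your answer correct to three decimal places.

0.522

X ~ Binomial(6, 0.324). Want P(X=2 | X≥2) = P(X=2) / P(X≥2).
P(X=2) = C(6,2)·0.324^2·0.676^4 = 0.32883
P(X≥2) = 1 − 0.09543 − 0.27443 = 0.63014
Ratio = 0.32883 / 0.63014 = 0.52183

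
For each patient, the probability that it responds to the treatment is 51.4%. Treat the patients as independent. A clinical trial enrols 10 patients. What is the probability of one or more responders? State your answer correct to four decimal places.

0.9993

P(at least one) = 1 − P(none) = 1 − (1 − 0.514)^10
= 1 − 0.000735 = 0.999265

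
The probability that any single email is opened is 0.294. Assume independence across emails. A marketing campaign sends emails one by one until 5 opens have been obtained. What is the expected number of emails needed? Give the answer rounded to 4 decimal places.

Y = total emails until the fifth success; negative binomial with r=5, p=0.294.
E[Y] = r / p = 5 / 0.294 = 17.006803

17.0068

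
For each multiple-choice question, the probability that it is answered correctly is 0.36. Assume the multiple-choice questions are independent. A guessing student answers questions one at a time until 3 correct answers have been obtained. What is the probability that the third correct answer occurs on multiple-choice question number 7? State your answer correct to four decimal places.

0.1174

Y = trial on which the third success occurs; negative binomial, r=3, p=0.36.
P(Y=7) = C(6,2) · p^3 · (1−p)^4
= 15 · 0.046656 · 0.16777 = 0.117414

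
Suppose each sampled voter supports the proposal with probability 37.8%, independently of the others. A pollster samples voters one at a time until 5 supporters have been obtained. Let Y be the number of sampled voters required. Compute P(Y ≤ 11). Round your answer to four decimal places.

0.4067

Finishing within 11 sampled voters ⇔ at least 5 successes in the first 11. With X ~ Binomial(11, 0.378), P(Y ≤ 11) = 1 − P(X ≤ 4).
  k=0: C(11,0)·0.378^0·0.622^11 = 0.005391
  k=1: C(11,1)·0.378^1·0.622^10 = 0.036040
  k=2: C(11,2)·0.378^2·0.622^9 = 0.109512
  k=3: C(11,3)·0.378^3·0.622^8 = 0.199656
  k=4: C(11,4)·0.378^4·0.622^7 = 0.242669
1 − 0.593268 = 0.406732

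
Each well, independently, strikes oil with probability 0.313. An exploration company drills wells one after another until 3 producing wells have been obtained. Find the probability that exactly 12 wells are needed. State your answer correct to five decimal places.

Y = trial on which the third success occurs; negative binomial, r=3, p=0.313.
P(Y=12) = C(11,2) · p^3 · (1−p)^9
= 55 · 0.030664 · 0.034089 = 0.0574919

0.05749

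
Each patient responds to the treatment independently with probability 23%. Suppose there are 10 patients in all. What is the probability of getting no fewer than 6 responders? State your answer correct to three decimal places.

X ~ Binomial(10, 0.23); P(X ≥ 6) = Σ C(10,k) p^k (1−p)^(10−k) over k:
  k=6: C(10,6)·0.23^6·0.77^4 = 0.01093
  k=7: C(10,7)·0.23^7·0.77^3 = 0.00187
  k=8: C(10,8)·0.23^8·0.77^2 = 0.00021
  k=9: C(10,9)·0.23^9·0.77^1 = 0.00001
  k=10: C(10,10)·0.23^10·0.77^0 = 0.00000
Total = 0.01302

0.013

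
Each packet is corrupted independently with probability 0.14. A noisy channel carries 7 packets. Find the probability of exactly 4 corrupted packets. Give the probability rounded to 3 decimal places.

0.009

X ~ Binomial(n=7, p=0.14).
P(X=4) = C(7,4) · p^4 · (1−p)^3
= 35 · 0.00038416 · 0.63606 = 0.00855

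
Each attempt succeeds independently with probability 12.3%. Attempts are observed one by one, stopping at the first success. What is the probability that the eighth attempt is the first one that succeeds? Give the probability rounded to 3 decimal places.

Geometric (trials to first success), p = 0.123.
P(Y = 8) = (1−p)^7 · p = 0.39902 · 0.123 = 0.04908

0.049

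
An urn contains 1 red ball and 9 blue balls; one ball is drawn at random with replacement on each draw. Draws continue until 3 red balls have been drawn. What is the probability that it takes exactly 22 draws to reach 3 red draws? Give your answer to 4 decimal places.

Y = trial on which the third success occurs; negative binomial, r=3, p=0.10.
P(Y=22) = C(21,2) · p^3 · (1−p)^19
= 210 · 0.001 · 0.13509 = 0.028368

0.0284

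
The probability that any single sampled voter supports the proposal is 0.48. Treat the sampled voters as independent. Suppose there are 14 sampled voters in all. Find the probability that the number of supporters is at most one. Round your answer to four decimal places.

X ~ Binomial(14, 0.48); P(X ≤ 1) = Σ C(14,k) p^k (1−p)^(14−k) over k:
  k=0: C(14,0)·0.48^0·0.52^14 = 0.000106
  k=1: C(14,1)·0.48^1·0.52^13 = 0.001366
Total = 0.001472

0.0015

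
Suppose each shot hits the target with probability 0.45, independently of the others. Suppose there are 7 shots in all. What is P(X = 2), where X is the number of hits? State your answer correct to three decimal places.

0.214

X ~ Binomial(n=7, p=0.45).
P(X=2) = C(7,2) · p^2 · (1−p)^5
= 21 · 0.2025 · 0.050328 = 0.21402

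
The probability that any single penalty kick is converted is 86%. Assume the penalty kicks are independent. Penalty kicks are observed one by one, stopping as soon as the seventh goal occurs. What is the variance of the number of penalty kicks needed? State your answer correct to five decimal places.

1.32504

Y = total penalty kicks until the seventh success; negative binomial with r=7, p=0.86.
Var(Y) = r(1−p)/p² = 7·0.14 / 0.86² = 1.3250406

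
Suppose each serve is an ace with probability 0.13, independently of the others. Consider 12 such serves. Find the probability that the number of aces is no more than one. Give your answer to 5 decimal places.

X ~ Binomial(12, 0.13); P(X ≤ 1) = Σ C(12,k) p^k (1−p)^(12−k) over k:
  k=0: C(12,0)·0.13^0·0.87^12 = 0.1880317
  k=1: C(12,1)·0.13^1·0.87^11 = 0.3371603
Total = 0.5251919

0.52519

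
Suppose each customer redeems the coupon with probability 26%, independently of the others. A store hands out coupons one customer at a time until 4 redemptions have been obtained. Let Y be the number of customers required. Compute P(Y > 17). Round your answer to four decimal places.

Needing more than 17 customers ⇔ fewer than 4 successes in the first 17. With X ~ Binomial(17, 0.26), P(Y > 17) = P(X ≤ 3).
  k=0: C(17,0)·0.26^0·0.74^17 = 0.005983
  k=1: C(17,1)·0.26^1·0.74^16 = 0.035738
  k=2: C(17,2)·0.26^2·0.74^15 = 0.100453
  k=3: C(17,3)·0.26^3·0.74^14 = 0.176471
P(X ≤ 3) = 0.318645

0.3186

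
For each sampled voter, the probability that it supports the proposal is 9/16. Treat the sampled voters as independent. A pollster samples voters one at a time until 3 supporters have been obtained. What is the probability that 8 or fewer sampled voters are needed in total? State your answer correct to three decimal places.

Finishing within 8 sampled voters ⇔ at least 3 successes in the first 8. With X ~ Binomial(8, 0.5625), P(Y ≤ 8) = 1 − P(X ≤ 2).
  k=0: C(8,0)·0.5625^0·0.4375^8 = 0.00134
  k=1: C(8,1)·0.5625^1·0.4375^7 = 0.01381
  k=2: C(8,2)·0.5625^2·0.4375^6 = 0.06213
1 − 0.07727 = 0.92273

0.923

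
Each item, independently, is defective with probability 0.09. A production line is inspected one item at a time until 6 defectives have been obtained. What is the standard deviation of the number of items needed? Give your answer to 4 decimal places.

Y = total items until the sixth success; negative binomial with r=6, p=0.09.
SD(Y) = √[r(1−p)/p²] = √(674.074074) = 25.962937

25.9629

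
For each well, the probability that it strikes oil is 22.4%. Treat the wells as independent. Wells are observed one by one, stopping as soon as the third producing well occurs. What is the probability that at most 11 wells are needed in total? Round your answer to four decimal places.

Finishing within 11 wells ⇔ at least 3 successes in the first 11. With X ~ Binomial(11, 0.224), P(Y ≤ 11) = 1 − P(X ≤ 2).
  k=0: C(11,0)·0.224^0·0.776^11 = 0.061444
  k=1: C(11,1)·0.224^1·0.776^10 = 0.195100
  k=2: C(11,2)·0.224^2·0.776^9 = 0.281588
1 − 0.538132 = 0.461868

0.4619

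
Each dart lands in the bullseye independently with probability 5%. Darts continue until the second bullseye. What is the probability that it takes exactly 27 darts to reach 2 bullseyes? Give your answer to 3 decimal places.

0.018

Y = trial on which the second success occurs; negative binomial, r=2, p=0.05.
P(Y=27) = C(26,1) · p^2 · (1−p)^25
= 26 · 0.0025 · 0.27739 = 0.01803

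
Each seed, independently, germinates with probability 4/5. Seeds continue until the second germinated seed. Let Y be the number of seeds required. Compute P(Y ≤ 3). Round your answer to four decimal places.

0.8960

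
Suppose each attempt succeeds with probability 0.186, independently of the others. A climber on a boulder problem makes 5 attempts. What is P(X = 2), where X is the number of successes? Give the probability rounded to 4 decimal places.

0.1866

X ~ Binomial(n=5, p=0.186).
P(X=2) = C(5,2) · p^2 · (1−p)^3
= 10 · 0.034596 · 0.53935 = 0.186595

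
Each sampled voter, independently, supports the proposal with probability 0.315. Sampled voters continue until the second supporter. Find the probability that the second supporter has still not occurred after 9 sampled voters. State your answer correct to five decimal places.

0.17063

Needing more than 9 sampled voters ⇔ fewer than 2 successes in the first 9. With X ~ Binomial(9, 0.315), P(Y > 9) = P(X ≤ 1).
  k=0: C(9,0)·0.315^0·0.685^9 = 0.0332059
  k=1: C(9,1)·0.315^1·0.685^8 = 0.1374288
P(X ≤ 1) = 0.1706347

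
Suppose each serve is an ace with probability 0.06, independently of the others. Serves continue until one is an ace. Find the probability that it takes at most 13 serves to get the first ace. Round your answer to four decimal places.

Y = number of serves to the first success; geometric, p = 0.06.
P(Y ≤ 13) = 1 − (1−p)^13 = 1 − 0.447365 = 0.552635

0.5526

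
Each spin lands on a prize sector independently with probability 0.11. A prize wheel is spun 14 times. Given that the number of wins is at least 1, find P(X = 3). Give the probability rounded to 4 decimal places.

0.1672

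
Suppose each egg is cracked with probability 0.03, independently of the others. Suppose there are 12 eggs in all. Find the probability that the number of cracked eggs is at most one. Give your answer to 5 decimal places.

0.95135

X ~ Binomial(12, 0.03); P(X ≤ 1) = Σ C(12,k) p^k (1−p)^(12−k) over k:
  k=0: C(12,0)·0.03^0·0.97^12 = 0.6938424
  k=1: C(12,1)·0.03^1·0.97^11 = 0.2575085
Total = 0.9513509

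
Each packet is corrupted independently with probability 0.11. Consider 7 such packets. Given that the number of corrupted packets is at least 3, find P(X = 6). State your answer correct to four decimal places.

0.0003

X ~ Binomial(7, 0.11). Want P(X=6 | X≥3) = P(X=6) / P(X≥3).
P(X=6) = C(7,6)·0.11^6·0.89^1 = 0.000011
P(X≥3) = 1 − 0.442313 − 0.382676 − 0.141891 = 0.033120
Ratio = 0.000011 / 0.033120 = 0.000333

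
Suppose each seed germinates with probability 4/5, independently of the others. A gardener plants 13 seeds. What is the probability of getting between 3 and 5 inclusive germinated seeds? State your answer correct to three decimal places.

X ~ Binomial(13, 0.80); P(3 ≤ X ≤ 5) = Σ C(13,k) p^k (1−p)^(13−k) over k:
  k=3: C(13,3)·0.80^3·0.20^10 = 0.00001
  k=4: C(13,4)·0.80^4·0.20^9 = 0.00015
  k=5: C(13,5)·0.80^5·0.20^8 = 0.00108
Total = 0.00124

0.001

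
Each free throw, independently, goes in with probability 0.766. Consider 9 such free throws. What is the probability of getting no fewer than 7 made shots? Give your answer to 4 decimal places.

0.6454

X ~ Binomial(9, 0.766); P(X ≥ 7) = Σ C(9,k) p^k (1−p)^(9−k) over k:
  k=7: C(9,7)·0.766^7·0.234^2 = 0.305025
  k=8: C(9,8)·0.766^8·0.234^1 = 0.249625
  k=9: C(9,9)·0.766^9·0.234^0 = 0.090794
Total = 0.645445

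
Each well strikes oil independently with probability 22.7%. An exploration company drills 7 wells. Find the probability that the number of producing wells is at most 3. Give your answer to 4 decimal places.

X ~ Binomial(7, 0.227); P(X ≤ 3) = Σ C(7,k) p^k (1−p)^(7−k) over k:
  k=0: C(7,0)·0.227^0·0.773^7 = 0.164914
  k=1: C(7,1)·0.227^1·0.773^6 = 0.339001
  k=2: C(7,2)·0.227^2·0.773^5 = 0.298654
  k=3: C(7,3)·0.227^3·0.773^4 = 0.146172
Total = 0.948740

0.9487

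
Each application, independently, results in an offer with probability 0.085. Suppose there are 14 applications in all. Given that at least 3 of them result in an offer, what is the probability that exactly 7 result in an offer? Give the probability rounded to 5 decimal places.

0.00054

X ~ Binomial(14, 0.085). Want P(X=7 | X≥3) = P(X=7) / P(X≥3).
P(X=7) = C(14,7)·0.085^7·0.915^7 = 0.0000591
P(X≥3) = 1 − 0.2883336 − 0.3749913 − 0.2264292 = 0.1102459
Ratio = 0.0000591 / 0.1102459 = 0.0005359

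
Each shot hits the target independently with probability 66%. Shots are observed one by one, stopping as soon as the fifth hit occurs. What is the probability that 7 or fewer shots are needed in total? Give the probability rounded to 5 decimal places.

Finishing within 7 shots ⇔ at least 5 successes in the first 7. With X ~ Binomial(7, 0.66), P(Y ≤ 7) = 1 − P(X ≤ 4).
  k=0: C(7,0)·0.66^0·0.34^7 = 0.0005252
  k=1: C(7,1)·0.66^1·0.34^6 = 0.0071370
  k=2: C(7,2)·0.66^2·0.34^5 = 0.0415625
  k=3: C(7,3)·0.66^3·0.34^4 = 0.1344669
  k=4: C(7,4)·0.66^4·0.34^3 = 0.2610241
1 − 0.4447157 = 0.5552843

0.55528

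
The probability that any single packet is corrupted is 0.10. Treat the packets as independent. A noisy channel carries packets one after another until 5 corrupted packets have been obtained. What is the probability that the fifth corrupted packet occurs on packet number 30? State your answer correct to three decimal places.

0.017

Y = trial on which the fifth success occurs; negative binomial, r=5, p=0.10.
P(Y=30) = C(29,4) · p^5 · (1−p)^25
= 23751 · 1e-05 · 0.07179 = 0.01705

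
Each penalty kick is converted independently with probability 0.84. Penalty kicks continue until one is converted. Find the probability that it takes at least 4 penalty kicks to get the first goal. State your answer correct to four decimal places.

Y = number of penalty kicks to the first success; geometric, p = 0.84.
P(Y > 3) = P(first 3 all fail) = (1−p)^3 = 0.004096

0.0041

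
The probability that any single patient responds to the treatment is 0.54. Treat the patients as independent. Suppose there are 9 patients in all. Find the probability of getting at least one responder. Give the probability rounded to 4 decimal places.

0.9991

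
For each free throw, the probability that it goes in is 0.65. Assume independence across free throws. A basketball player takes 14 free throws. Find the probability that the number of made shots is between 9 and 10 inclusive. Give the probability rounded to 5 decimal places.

X ~ Binomial(14, 0.65); P(9 ≤ X ≤ 10) = Σ C(14,k) p^k (1−p)^(14−k) over k:
  k=9: C(14,9)·0.65^9·0.35^5 = 0.2177833
  k=10: C(14,10)·0.65^10·0.35^4 = 0.2022273
Total = 0.4200106

0.42001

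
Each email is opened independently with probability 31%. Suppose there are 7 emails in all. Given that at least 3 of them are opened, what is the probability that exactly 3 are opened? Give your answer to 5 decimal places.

0.62906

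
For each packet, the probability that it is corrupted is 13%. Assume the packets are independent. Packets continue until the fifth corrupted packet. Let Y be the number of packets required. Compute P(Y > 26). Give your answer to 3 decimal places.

0.757

Needing more than 26 packets ⇔ fewer than 5 successes in the first 26. With X ~ Binomial(26, 0.13), P(Y > 26) = P(X ≤ 4).
  k=0: C(26,0)·0.13^0·0.87^26 = 0.02676
  k=1: C(26,1)·0.13^1·0.87^25 = 0.10397
  k=2: C(26,2)·0.13^2·0.87^24 = 0.19419
  k=3: C(26,3)·0.13^3·0.87^23 = 0.23214
  k=4: C(26,4)·0.13^4·0.87^22 = 0.19945
P(X ≤ 4) = 0.75651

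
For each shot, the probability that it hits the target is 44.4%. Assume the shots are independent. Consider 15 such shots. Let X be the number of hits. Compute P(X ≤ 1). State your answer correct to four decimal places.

X ~ Binomial(15, 0.444); P(X ≤ 1) = Σ C(15,k) p^k (1−p)^(15−k) over k:
  k=0: C(15,0)·0.444^0·0.556^15 = 0.000150
  k=1: C(15,1)·0.444^1·0.556^14 = 0.001797
Total = 0.001947

0.0019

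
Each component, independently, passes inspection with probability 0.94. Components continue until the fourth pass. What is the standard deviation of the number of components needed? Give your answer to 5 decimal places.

Y = total components until the fourth success; negative binomial with r=4, p=0.94.
SD(Y) = √[r(1−p)/p²] = √(0.2716161) = 0.5211680

0.52117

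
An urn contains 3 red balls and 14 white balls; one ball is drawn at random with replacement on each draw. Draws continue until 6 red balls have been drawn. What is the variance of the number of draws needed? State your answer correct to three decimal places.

158.667

Y = total draws until the sixth success; negative binomial with r=6, p=0.176471.
Var(Y) = r(1−p)/p² = 6·0.823529 / 0.176471² = 158.66667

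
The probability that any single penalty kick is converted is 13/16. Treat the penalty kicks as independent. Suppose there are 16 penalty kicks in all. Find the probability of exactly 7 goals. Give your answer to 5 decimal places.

0.00077

X ~ Binomial(n=16, p=0.8125).
P(X=7) = C(16,7) · p^7 · (1−p)^9
= 11440 · 0.23376 · 2.8643e-07 = 0.0007660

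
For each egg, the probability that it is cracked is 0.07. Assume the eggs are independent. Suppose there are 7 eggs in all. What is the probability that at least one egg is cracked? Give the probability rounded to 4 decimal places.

0.3983

P(at least one) = 1 − P(none) = 1 − (1 − 0.07)^7
= 1 − 0.601701 = 0.398299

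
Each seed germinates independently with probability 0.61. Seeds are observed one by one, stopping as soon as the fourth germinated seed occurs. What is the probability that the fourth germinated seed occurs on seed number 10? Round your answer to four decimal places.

0.0409

Y = trial on which the fourth success occurs; negative binomial, r=4, p=0.61.
P(Y=10) = C(9,3) · p^4 · (1−p)^6
= 84 · 0.13846 · 0.0035187 = 0.040925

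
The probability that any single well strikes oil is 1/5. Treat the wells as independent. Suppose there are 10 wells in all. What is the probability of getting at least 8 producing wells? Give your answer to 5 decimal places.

X ~ Binomial(10, 0.20); P(X ≥ 8) = Σ C(10,k) p^k (1−p)^(10−k) over k:
  k=8: C(10,8)·0.20^8·0.80^2 = 0.0000737
  k=9: C(10,9)·0.20^9·0.80^1 = 0.0000041
  k=10: C(10,10)·0.20^10·0.80^0 = 0.0000001
Total = 0.0000779

0.00008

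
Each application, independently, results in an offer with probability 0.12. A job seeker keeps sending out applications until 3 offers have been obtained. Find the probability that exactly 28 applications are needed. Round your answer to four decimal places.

0.0248

Y = trial on which the third success occurs; negative binomial, r=3, p=0.12.
P(Y=28) = C(27,2) · p^3 · (1−p)^25
= 351 · 0.001728 · 0.040932 = 0.024827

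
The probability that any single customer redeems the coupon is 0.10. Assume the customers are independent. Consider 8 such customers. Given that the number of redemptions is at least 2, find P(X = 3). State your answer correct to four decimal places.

X ~ Binomial(8, 0.10). Want P(X=3 | X≥2) = P(X=3) / P(X≥2).
P(X=3) = C(8,3)·0.10^3·0.90^5 = 0.033067
P(X≥2) = 1 − 0.430467 − 0.382638 = 0.186895
Ratio = 0.033067 / 0.186895 = 0.176930

0.1769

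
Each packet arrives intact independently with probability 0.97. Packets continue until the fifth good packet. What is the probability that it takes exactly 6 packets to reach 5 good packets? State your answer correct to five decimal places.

Y = trial on which the fifth success occurs; negative binomial, r=5, p=0.97.
P(Y=6) = C(5,4) · p^5 · (1−p)^1
= 5 · 0.85873 · 0.03 = 0.1288101

0.12881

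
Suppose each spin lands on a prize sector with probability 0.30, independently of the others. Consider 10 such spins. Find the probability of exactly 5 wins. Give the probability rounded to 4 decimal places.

0.1029

X ~ Binomial(n=10, p=0.30).
P(X=5) = C(10,5) · p^5 · (1−p)^5
= 252 · 0.00243 · 0.16807 = 0.102919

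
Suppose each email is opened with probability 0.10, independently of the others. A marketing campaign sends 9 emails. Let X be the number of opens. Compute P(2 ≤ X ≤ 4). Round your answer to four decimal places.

X ~ Binomial(9, 0.10); P(2 ≤ X ≤ 4) = Σ C(9,k) p^k (1−p)^(9−k) over k:
  k=2: C(9,2)·0.10^2·0.90^7 = 0.172187
  k=3: C(9,3)·0.10^3·0.90^6 = 0.044641
  k=4: C(9,4)·0.10^4·0.90^5 = 0.007440
Total = 0.224268

0.2243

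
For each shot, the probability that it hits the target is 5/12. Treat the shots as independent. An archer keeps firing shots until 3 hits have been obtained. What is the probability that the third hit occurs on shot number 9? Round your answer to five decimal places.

Y = trial on which the third success occurs; negative binomial, r=3, p=0.416667.
P(Y=9) = C(8,2) · p^3 · (1−p)^6
= 28 · 0.072338 · 0.0394 = 0.0798041

0.07980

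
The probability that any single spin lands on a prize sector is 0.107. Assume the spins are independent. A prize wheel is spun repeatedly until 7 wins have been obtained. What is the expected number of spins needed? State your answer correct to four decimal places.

Y = total spins until the seventh success; negative binomial with r=7, p=0.107.
E[Y] = r / p = 7 / 0.107 = 65.420561

65.4206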